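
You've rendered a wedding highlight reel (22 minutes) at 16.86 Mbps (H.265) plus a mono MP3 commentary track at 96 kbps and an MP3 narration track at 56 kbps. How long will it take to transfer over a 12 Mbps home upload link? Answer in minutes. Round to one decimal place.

31.2 minutes

22 min = 1320 s
Audio total: 96 + 56 = 152 kbps = 0.152 Mbps.
Total bitrate: 17.012 Mbps.
File: 17.012 Mbps × 1320 s = 22455.8 Mb.
At 12 Mbps: 22455.8 / 12 = 1871.3 s ≈ 31.2 minutes.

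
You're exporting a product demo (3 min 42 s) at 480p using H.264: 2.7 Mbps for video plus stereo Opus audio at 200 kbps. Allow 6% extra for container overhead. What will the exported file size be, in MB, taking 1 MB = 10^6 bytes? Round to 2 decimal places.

85.30 MB

3 min 42 s = 222 s
Audio: 200 kbps = 0.200 Mbps.
Total bitrate: 2.7 + 0.200 = 2.900 Mbps.
Stream data: 2.900 Mbps × 222 s = 643.8 Mb.
With 6% container overhead: ×1.06.
682.4 Mb ÷ 8 = 85.30 MB → 85.30 MB.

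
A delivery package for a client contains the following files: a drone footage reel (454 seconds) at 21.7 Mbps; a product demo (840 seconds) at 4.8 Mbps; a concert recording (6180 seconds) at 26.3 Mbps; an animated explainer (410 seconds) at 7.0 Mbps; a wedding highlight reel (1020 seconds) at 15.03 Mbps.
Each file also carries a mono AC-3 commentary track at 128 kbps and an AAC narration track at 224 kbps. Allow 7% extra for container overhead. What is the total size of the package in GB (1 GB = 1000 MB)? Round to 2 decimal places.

26.45 GB

Audio total: 128 + 224 = 352 kbps = 0.352 Mbps.
drone footage reel: 22.052 Mbps × 454 s × 1.07 = 10712.4 Mb
product demo: 5.152 Mbps × 840 s × 1.07 = 4630.6 Mb
concert recording: 26.652 Mbps × 6180 s × 1.07 = 176239.0 Mb
animated explainer: 7.352 Mbps × 410 s × 1.07 = 3225.3 Mb
wedding highlight reel: 15.382 Mbps × 1020 s × 1.07 = 16787.9 Mb
Total: 211595.3 Mb = 26449.4 MB.
= 26.45 GB.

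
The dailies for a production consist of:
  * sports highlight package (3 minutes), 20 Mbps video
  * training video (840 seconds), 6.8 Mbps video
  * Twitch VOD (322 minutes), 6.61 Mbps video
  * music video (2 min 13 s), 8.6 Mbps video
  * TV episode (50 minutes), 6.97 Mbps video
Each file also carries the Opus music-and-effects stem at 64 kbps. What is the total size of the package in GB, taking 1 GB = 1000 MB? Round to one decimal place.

20.1 GB

Audio: 64 kbps = 0.064 Mbps.
sports highlight package: 20.064 Mbps × 180 s = 3611.5 Mb
training video: 6.864 Mbps × 840 s = 5765.8 Mb
Twitch VOD: 6.674 Mbps × 19320 s = 128941.7 Mb
music video: 8.664 Mbps × 133 s = 1152.3 Mb
TV episode: 7.034 Mbps × 3000 s = 21102.0 Mb
Total: 160573.3 Mb = 20071.7 MB.
= 20.07 GB.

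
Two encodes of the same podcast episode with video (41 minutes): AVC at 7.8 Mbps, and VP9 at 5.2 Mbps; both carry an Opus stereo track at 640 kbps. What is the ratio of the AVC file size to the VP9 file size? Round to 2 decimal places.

41 min = 2460 s
Audio: 640 kbps = 0.640 Mbps.
AVC: 8.440 Mbps × 2460 s = 20762.4 Mb = 2.417 GiB.
VP9: 5.840 Mbps × 2460 s = 14366.4 Mb = 1.672 GiB.
Ratio: 2.417 / 1.672 = 1.445.

1.45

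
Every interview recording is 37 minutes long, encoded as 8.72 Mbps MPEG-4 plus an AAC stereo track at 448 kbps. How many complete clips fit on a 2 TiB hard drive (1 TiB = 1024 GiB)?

864

37 min = 2220 s
Audio: 448 kbps = 0.448 Mbps.
Total bitrate: 9.168 Mbps.
Per item: 9.168 Mbps × 2220 s = 20,353 Mb = 2,544 MB.
Capacity: 2 TiB = 17,592,186 Mb; 864.36 items → 864 complete.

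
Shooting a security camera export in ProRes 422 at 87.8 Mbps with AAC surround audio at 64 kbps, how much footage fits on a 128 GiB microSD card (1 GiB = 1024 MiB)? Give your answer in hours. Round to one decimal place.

Audio: 64 kbps = 0.064 Mbps.
Total bitrate: 87.8 + 0.064 = 87.864 Mbps.
Capacity: 128 GiB = 1,099,512 Mb.
Recording time: 1,099,512 / 87.864 = 12,514 s ≈ 3.48 hours.

3.5 hours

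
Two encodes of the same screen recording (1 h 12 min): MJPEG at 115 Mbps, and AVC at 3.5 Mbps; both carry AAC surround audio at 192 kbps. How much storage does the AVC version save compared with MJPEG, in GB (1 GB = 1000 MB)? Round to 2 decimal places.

1 h 12 min = 72 min = 4320 s
Audio: 192 kbps = 0.192 Mbps.
MJPEG: 115.192 Mbps × 4320 s = 497629.4 Mb = 62.204 GB.
AVC: 3.692 Mbps × 4320 s = 15949.4 Mb = 1.994 GB.
Saving: 62.204 − 1.994 = 60.210 GB.

60.21 GB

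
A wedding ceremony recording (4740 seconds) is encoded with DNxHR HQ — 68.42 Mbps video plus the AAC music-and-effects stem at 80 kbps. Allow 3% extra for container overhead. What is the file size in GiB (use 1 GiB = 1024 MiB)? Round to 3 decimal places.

Audio: 80 kbps = 0.080 Mbps.
Total bitrate: 68.42 + 0.080 = 68.500 Mbps.
Stream data: 68.500 Mbps × 4740 s = 324690.0 Mb.
With 3% container overhead: ×1.03.
334,431 Mb = 41,803,837,500 bytes ÷ 1,073,741,824 = 38.93 GiB.

38.933 GiB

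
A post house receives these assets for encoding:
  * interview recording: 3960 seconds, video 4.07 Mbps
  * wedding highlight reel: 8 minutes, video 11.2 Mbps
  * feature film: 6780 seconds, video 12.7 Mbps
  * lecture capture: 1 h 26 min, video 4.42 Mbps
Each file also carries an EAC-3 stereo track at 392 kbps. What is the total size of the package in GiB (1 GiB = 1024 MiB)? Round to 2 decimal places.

Audio: 392 kbps = 0.392 Mbps.
interview recording: 4.462 Mbps × 3960 s = 17669.5 Mb
wedding highlight reel: 11.592 Mbps × 480 s = 5564.2 Mb
feature film: 13.092 Mbps × 6780 s = 88763.8 Mb
lecture capture: 4.812 Mbps × 5160 s = 24829.9 Mb
Total: 136827.4 Mb = 17103.4 MB.
= 15.93 GiB.

15.93 GiB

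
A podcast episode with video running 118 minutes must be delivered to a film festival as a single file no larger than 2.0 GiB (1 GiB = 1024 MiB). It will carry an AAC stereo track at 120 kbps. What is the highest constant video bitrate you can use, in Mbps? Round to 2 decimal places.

Budget: 2.0 GiB = 17179.9 Mb.
118 min = 7080 s
Total bitrate budget: 17179.9 Mb / 7080 s = 2.427 Mbps.
Audio: 120 kbps = 0.120 Mbps.
Video: 2.427 − 0.120 = 2.307 Mbps.

2.31 Mbps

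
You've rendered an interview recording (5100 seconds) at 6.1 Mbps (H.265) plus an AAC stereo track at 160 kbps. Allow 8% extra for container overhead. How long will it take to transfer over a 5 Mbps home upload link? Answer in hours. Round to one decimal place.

1.9 hours

Audio: 160 kbps = 0.160 Mbps.
Total bitrate: 6.260 Mbps.
File: 6.260 Mbps × 5100 s = 31926.0 Mb.
With 8% container overhead: ×1.08. → 34480.1 Mb.
At 5 Mbps: 34480.1 / 5 = 6896.0 s ≈ 1.92 hours.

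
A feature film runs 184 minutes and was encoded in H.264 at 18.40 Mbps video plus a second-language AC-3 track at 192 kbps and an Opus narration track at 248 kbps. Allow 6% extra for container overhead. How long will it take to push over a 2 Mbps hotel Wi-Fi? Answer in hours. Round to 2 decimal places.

184 min = 11040 s
Audio total: 192 + 248 = 440 kbps = 0.440 Mbps.
Total bitrate: 18.840 Mbps.
File: 18.840 Mbps × 11040 s = 207993.6 Mb.
With 6% container overhead: ×1.06. → 220473.2 Mb.
At 2 Mbps: 220473.2 / 2 = 110236.6 s ≈ 30.6 hours.

30.62 hours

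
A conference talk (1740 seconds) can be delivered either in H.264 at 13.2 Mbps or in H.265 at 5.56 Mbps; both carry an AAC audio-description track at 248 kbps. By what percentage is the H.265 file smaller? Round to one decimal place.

56.8%

Audio: 248 kbps = 0.248 Mbps.
H.264: 13.448 Mbps × 1740 s = 23399.5 Mb = 2.724 GiB.
H.265: 5.808 Mbps × 1740 s = 10105.9 Mb = 1.176 GiB.
Reduction: (1 − 1.176/2.724) × 100 = 56.81%.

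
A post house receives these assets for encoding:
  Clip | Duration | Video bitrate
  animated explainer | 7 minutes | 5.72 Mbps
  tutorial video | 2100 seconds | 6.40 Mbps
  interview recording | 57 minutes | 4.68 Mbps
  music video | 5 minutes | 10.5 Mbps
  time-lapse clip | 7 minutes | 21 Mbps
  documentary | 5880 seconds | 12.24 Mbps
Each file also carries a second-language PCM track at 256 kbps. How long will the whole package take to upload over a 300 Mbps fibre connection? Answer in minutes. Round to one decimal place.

6.6 minutes

Audio: 256 kbps = 0.256 Mbps.
animated explainer: 5.976 Mbps × 420 s = 2509.9 Mb
tutorial video: 6.656 Mbps × 2100 s = 13977.6 Mb
interview recording: 4.936 Mbps × 3420 s = 16881.1 Mb
music video: 10.756 Mbps × 300 s = 3226.8 Mb
time-lapse clip: 21.256 Mbps × 420 s = 8927.5 Mb
documentary: 12.496 Mbps × 5880 s = 73476.5 Mb
Total: 118999.4 Mb = 14874.9 MB.
At 300 Mbps: 118999.4 / 300 = 397 s ≈ 6.61 minutes.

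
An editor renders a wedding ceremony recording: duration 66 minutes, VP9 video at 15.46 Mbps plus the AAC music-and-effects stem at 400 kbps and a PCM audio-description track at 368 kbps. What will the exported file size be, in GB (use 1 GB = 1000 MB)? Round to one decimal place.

66 min = 3960 s
Audio total: 400 + 368 = 768 kbps = 0.768 Mbps.
Total bitrate: 15.46 + 0.768 = 16.228 Mbps.
Stream data: 16.228 Mbps × 3960 s = 64262.9 Mb.
64,263 Mb ÷ 8 = 8,033 MB → 8.033 GB.

8.0 GB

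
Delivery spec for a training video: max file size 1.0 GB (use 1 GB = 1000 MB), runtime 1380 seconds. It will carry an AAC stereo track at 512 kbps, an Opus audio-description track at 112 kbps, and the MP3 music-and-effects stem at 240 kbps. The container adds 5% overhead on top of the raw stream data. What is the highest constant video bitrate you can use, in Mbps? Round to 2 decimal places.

4.66 Mbps

Budget: 1.0 GB = 8000.0 Mb.
Stream payload after overhead: 8000.0 / 1.05 = 7619.0 Mb.
Total bitrate budget: 7619.0 Mb / 1380 s = 5.521 Mbps.
Audio total: 512 + 112 + 240 = 864 kbps = 0.864 Mbps.
Video: 5.521 − 0.864 = 4.657 Mbps.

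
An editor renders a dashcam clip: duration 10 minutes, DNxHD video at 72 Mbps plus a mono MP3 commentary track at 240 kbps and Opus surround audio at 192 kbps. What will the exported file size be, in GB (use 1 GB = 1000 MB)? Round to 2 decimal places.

10 min = 600 s
Audio total: 240 + 192 = 432 kbps = 0.432 Mbps.
Total bitrate: 72 + 0.432 = 72.432 Mbps.
Stream data: 72.432 Mbps × 600 s = 43459.2 Mb.
43,459 Mb ÷ 8 = 5,432 MB → 5.432 GB.

5.43 GB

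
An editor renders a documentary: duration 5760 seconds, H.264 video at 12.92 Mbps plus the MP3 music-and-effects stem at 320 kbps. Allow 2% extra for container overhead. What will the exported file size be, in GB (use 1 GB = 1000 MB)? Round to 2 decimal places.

9.72 GB

Audio: 320 kbps = 0.320 Mbps.
Total bitrate: 12.92 + 0.320 = 13.240 Mbps.
Stream data: 13.240 Mbps × 5760 s = 76262.4 Mb.
With 2% container overhead: ×1.02.
77,788 Mb ÷ 8 = 9,723 MB → 9.723 GB.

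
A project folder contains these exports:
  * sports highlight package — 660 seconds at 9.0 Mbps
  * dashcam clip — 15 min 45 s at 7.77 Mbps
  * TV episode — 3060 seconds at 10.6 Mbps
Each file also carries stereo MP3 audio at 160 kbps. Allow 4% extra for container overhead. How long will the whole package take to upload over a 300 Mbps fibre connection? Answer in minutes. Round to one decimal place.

2.7 minutes

Audio: 160 kbps = 0.160 Mbps.
sports highlight package: 9.160 Mbps × 660 s × 1.04 = 6287.4 Mb
dashcam clip: 7.930 Mbps × 945 s × 1.04 = 7793.6 Mb
TV episode: 10.760 Mbps × 3060 s × 1.04 = 34242.6 Mb
Total: 48323.7 Mb = 6040.5 MB.
At 300 Mbps: 48323.7 / 300 = 161 s ≈ 2.68 minutes.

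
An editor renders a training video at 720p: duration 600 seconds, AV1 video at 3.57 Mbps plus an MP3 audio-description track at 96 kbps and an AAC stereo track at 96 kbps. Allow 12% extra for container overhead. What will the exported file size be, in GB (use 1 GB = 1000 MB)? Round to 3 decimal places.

0.316 GB

Audio total: 96 + 96 = 192 kbps = 0.192 Mbps.
Total bitrate: 3.57 + 0.192 = 3.762 Mbps.
Stream data: 3.762 Mbps × 600 s = 2257.2 Mb.
With 12% container overhead: ×1.12.
2,528 Mb ÷ 8 = 316.0 MB → 0.316 GB.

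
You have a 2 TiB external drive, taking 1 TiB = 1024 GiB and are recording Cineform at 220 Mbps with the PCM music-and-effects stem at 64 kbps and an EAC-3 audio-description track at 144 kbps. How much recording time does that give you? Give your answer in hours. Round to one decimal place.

22.2 hours

Audio total: 64 + 144 = 208 kbps = 0.208 Mbps.
Total bitrate: 220 + 0.208 = 220.208 Mbps.
Capacity: 2 TiB = 17,592,186 Mb.
Recording time: 17,592,186 / 220.208 = 79,889 s ≈ 22.2 hours.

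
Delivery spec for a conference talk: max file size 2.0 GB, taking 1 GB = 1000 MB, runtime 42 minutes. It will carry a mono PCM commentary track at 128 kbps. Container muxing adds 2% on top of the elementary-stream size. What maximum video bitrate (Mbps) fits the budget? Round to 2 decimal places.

Budget: 2.0 GB = 16000.0 Mb.
Stream payload after overhead: 16000.0 / 1.02 = 15686.3 Mb.
42 min = 2520 s
Total bitrate budget: 15686.3 Mb / 2520 s = 6.225 Mbps.
Audio: 128 kbps = 0.128 Mbps.
Video: 6.225 − 0.128 = 6.097 Mbps.

6.10 Mbps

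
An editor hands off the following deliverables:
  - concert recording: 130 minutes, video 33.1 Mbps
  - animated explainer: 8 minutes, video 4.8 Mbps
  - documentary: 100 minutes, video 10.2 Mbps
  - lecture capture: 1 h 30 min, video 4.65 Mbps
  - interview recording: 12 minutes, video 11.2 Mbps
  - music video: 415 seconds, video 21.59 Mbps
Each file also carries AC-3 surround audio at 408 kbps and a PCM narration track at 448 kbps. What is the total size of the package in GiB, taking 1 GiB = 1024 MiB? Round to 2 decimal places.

44.43 GiB

Audio total: 408 + 448 = 856 kbps = 0.856 Mbps.
concert recording: 33.956 Mbps × 7800 s = 264856.8 Mb
animated explainer: 5.656 Mbps × 480 s = 2714.9 Mb
documentary: 11.056 Mbps × 6000 s = 66336.0 Mb
lecture capture: 5.506 Mbps × 5400 s = 29732.4 Mb
interview recording: 12.056 Mbps × 720 s = 8680.3 Mb
music video: 22.446 Mbps × 415 s = 9315.1 Mb
Total: 381635.5 Mb = 47704.4 MB.
= 44.43 GiB.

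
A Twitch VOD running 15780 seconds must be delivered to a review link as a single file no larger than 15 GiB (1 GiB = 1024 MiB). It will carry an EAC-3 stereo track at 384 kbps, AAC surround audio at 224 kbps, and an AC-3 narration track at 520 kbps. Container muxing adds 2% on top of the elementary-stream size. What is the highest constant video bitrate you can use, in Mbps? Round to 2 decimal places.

Budget: 15 GiB = 128849.0 Mb.
Stream payload after overhead: 128849.0 / 1.02 = 126322.6 Mb.
Total bitrate budget: 126322.6 Mb / 15780 s = 8.005 Mbps.
Audio total: 384 + 224 + 520 = 1128 kbps = 1.128 Mbps.
Video: 8.005 − 1.128 = 6.877 Mbps.

6.88 Mbps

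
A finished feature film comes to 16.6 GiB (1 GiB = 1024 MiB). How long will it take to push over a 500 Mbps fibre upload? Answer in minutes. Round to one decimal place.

4.8 minutes

File: 16.6 GiB = 142592.9 Mb.
At 500 Mbps: 142592.9 / 500 = 285.2 s ≈ 4.75 minutes.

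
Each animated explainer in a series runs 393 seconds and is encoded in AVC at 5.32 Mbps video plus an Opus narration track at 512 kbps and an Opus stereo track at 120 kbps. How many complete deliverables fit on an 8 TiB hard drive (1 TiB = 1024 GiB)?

30083

Audio total: 512 + 120 = 632 kbps = 0.632 Mbps.
Total bitrate: 5.952 Mbps.
Per item: 5.952 Mbps × 393 s = 2,339 Mb = 292.4 MB.
Capacity: 8 TiB = 70,368,744 Mb; 30083.22 items → 30083 complete.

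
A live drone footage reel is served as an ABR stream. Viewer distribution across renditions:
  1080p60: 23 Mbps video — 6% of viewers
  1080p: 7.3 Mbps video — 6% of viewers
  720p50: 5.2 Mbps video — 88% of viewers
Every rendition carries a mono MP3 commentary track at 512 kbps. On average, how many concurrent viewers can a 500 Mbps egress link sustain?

72

Audio: 512 kbps = 0.512 Mbps.
Average per-viewer bitrate: 0.06×23.512 + 0.06×7.812 + 0.88×5.712 = 6.906 Mbps.
500 Mbps = 500.0 Mbps; 500.0 / 6.906 = 72.40 → 72.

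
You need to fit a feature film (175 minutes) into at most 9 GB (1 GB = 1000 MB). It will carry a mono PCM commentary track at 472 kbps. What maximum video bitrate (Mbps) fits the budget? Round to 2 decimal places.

Budget: 9 GB = 72000.0 Mb.
175 min = 10500 s
Total bitrate budget: 72000.0 Mb / 10500 s = 6.857 Mbps.
Audio: 472 kbps = 0.472 Mbps.
Video: 6.857 − 0.472 = 6.385 Mbps.

6.39 Mbps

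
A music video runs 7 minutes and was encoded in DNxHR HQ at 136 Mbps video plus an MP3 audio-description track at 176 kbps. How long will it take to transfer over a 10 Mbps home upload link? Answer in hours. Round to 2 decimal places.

1.59 hours

7 min = 420 s
Audio: 176 kbps = 0.176 Mbps.
Total bitrate: 136.176 Mbps.
File: 136.176 Mbps × 420 s = 57193.9 Mb.
At 10 Mbps: 57193.9 / 10 = 5719.4 s ≈ 1.59 hours.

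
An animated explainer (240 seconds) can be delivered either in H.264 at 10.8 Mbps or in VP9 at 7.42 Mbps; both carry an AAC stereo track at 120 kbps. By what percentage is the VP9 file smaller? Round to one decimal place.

31.0%

Audio: 120 kbps = 0.120 Mbps.
H.264: 10.920 Mbps × 240 s = 2620.8 Mb = 327.600 MB.
VP9: 7.540 Mbps × 240 s = 1809.6 Mb = 226.200 MB.
Reduction: (1 − 226.200/327.600) × 100 = 30.95%.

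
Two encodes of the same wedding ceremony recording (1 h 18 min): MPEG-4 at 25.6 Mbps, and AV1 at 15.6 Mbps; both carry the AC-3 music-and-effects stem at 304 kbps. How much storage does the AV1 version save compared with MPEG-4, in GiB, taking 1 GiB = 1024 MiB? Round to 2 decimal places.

1 h 18 min = 78 min = 4680 s
Audio: 304 kbps = 0.304 Mbps.
MPEG-4: 25.904 Mbps × 4680 s = 121230.7 Mb = 14.113 GiB.
AV1: 15.904 Mbps × 4680 s = 74430.7 Mb = 8.665 GiB.
Saving: 14.113 − 8.665 = 5.448 GiB.

5.45 GiB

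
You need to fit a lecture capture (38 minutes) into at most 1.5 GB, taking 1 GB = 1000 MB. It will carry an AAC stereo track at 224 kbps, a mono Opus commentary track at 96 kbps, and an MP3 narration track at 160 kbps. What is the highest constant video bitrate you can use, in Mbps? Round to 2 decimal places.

Budget: 1.5 GB = 12000.0 Mb.
38 min = 2280 s
Total bitrate budget: 12000.0 Mb / 2280 s = 5.263 Mbps.
Audio total: 224 + 96 + 160 = 480 kbps = 0.480 Mbps.
Video: 5.263 − 0.480 = 4.783 Mbps.

4.78 Mbps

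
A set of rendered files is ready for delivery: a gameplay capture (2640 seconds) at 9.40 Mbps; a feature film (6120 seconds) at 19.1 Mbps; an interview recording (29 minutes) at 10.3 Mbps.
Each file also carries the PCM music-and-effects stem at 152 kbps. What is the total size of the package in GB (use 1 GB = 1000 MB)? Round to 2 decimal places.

Audio: 152 kbps = 0.152 Mbps.
gameplay capture: 9.552 Mbps × 2640 s = 25217.3 Mb
feature film: 19.252 Mbps × 6120 s = 117822.2 Mb
interview recording: 10.452 Mbps × 1740 s = 18186.5 Mb
Total: 161226.0 Mb = 20153.2 MB.
= 20.15 GB.

20.15 GB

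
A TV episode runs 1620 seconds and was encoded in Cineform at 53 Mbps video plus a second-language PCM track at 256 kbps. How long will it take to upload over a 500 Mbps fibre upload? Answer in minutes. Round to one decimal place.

Audio: 256 kbps = 0.256 Mbps.
Total bitrate: 53.256 Mbps.
File: 53.256 Mbps × 1620 s = 86274.7 Mb.
At 500 Mbps: 86274.7 / 500 = 172.5 s ≈ 2.88 minutes.

2.9 minutes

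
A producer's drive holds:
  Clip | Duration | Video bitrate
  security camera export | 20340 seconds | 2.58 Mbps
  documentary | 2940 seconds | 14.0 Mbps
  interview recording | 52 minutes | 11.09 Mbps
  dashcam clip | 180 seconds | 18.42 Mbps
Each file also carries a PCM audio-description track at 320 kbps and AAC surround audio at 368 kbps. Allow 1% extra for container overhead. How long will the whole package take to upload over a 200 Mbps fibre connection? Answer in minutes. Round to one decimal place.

Audio total: 320 + 368 = 688 kbps = 0.688 Mbps.
security camera export: 3.268 Mbps × 20340 s × 1.01 = 67135.8 Mb
documentary: 14.688 Mbps × 2940 s × 1.01 = 43614.5 Mb
interview recording: 11.778 Mbps × 3120 s × 1.01 = 37114.8 Mb
dashcam clip: 19.108 Mbps × 180 s × 1.01 = 3473.8 Mb
Total: 151339.0 Mb = 18917.4 MB.
At 200 Mbps: 151339.0 / 200 = 757 s ≈ 12.6 minutes.

12.6 minutes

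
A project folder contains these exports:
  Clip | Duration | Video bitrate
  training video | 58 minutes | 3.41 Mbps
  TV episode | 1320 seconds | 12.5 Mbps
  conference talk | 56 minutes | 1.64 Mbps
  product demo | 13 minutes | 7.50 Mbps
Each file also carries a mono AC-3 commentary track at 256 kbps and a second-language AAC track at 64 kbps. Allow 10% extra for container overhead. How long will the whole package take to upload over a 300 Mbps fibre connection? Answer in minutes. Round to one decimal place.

Audio total: 256 + 64 = 320 kbps = 0.320 Mbps.
training video: 3.730 Mbps × 3480 s × 1.10 = 14278.4 Mb
TV episode: 12.820 Mbps × 1320 s × 1.10 = 18614.6 Mb
conference talk: 1.960 Mbps × 3360 s × 1.10 = 7244.2 Mb
product demo: 7.820 Mbps × 780 s × 1.10 = 6709.6 Mb
Total: 46846.8 Mb = 5855.9 MB.
At 300 Mbps: 46846.8 / 300 = 156 s ≈ 2.6 minutes.

2.6 minutes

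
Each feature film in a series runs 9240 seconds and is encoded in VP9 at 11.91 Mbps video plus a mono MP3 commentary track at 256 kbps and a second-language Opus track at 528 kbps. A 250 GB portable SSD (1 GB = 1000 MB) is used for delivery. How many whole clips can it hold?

Audio total: 256 + 528 = 784 kbps = 0.784 Mbps.
Total bitrate: 12.694 Mbps.
Per item: 12.694 Mbps × 9240 s = 117,293 Mb = 14,662 MB.
Capacity: 250 GB = 2,000,000 Mb; 17.05 items → 17 complete.

17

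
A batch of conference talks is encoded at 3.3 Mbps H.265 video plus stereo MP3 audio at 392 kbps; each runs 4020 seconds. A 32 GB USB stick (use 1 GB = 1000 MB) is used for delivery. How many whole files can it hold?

Audio: 392 kbps = 0.392 Mbps.
Total bitrate: 3.692 Mbps.
Per item: 3.692 Mbps × 4020 s = 14,842 Mb = 1,855 MB.
Capacity: 32 GB = 256,000 Mb; 17.25 items → 17 complete.

17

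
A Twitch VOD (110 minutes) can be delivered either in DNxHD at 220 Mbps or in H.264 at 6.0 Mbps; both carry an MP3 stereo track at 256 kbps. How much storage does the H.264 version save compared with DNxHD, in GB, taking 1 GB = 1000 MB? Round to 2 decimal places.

110 min = 6600 s
Audio: 256 kbps = 0.256 Mbps.
DNxHD: 220.256 Mbps × 6600 s = 1453689.6 Mb = 181.711 GB.
H.264: 6.256 Mbps × 6600 s = 41289.6 Mb = 5.161 GB.
Saving: 181.711 − 5.161 = 176.550 GB.

176.55 GB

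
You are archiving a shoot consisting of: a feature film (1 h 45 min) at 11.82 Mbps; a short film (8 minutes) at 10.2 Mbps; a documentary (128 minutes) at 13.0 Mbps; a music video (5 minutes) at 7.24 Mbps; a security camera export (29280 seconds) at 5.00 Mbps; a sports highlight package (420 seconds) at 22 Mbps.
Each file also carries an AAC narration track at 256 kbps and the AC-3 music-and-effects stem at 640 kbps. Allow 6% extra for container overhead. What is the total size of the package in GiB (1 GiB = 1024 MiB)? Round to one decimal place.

46.5 GiB

Audio total: 256 + 640 = 896 kbps = 0.896 Mbps.
feature film: 12.716 Mbps × 6300 s × 1.06 = 84917.4 Mb
short film: 11.096 Mbps × 480 s × 1.06 = 5645.6 Mb
documentary: 13.896 Mbps × 7680 s × 1.06 = 113124.6 Mb
music video: 8.136 Mbps × 300 s × 1.06 = 2587.2 Mb
security camera export: 5.896 Mbps × 29280 s × 1.06 = 182993.0 Mb
sports highlight package: 22.896 Mbps × 420 s × 1.06 = 10193.3 Mb
Total: 399461.2 Mb = 49932.6 MB.
= 46.50 GiB.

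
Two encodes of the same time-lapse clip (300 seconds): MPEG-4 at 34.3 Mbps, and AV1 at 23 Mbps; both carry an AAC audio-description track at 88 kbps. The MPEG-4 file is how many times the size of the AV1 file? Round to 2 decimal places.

Audio: 88 kbps = 0.088 Mbps.
MPEG-4: 34.388 Mbps × 300 s = 10316.4 Mb = 1.290 GB.
AV1: 23.088 Mbps × 300 s = 6926.4 Mb = 0.866 GB.
Ratio: 1.290 / 0.866 = 1.489.

1.49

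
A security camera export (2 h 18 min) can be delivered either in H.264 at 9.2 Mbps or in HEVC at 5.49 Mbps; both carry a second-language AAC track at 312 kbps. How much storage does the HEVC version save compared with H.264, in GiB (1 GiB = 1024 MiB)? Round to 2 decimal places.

3.58 GiB

2 h 18 min = 138 min = 8280 s
Audio: 312 kbps = 0.312 Mbps.
H.264: 9.512 Mbps × 8280 s = 78759.4 Mb = 9.169 GiB.
HEVC: 5.802 Mbps × 8280 s = 48040.6 Mb = 5.593 GiB.
Saving: 9.169 − 5.593 = 3.576 GiB.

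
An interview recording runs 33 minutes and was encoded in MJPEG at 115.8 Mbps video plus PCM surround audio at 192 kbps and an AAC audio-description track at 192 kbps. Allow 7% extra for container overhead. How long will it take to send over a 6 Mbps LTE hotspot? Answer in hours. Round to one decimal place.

33 min = 1980 s
Audio total: 192 + 192 = 384 kbps = 0.384 Mbps.
Total bitrate: 116.184 Mbps.
File: 116.184 Mbps × 1980 s = 230044.3 Mb.
With 7% container overhead: ×1.07. → 246147.4 Mb.
At 6 Mbps: 246147.4 / 6 = 41024.6 s ≈ 11.4 hours.

11.4 hours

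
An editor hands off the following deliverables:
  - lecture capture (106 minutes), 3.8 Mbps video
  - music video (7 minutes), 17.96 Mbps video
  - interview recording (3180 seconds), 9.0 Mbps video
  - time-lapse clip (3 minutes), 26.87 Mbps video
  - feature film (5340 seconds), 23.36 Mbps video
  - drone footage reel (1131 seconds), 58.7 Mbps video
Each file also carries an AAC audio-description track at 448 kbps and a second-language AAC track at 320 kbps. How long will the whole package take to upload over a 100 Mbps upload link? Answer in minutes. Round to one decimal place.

44.8 minutes

Audio total: 448 + 320 = 768 kbps = 0.768 Mbps.
lecture capture: 4.568 Mbps × 6360 s = 29052.5 Mb
music video: 18.728 Mbps × 420 s = 7865.8 Mb
interview recording: 9.768 Mbps × 3180 s = 31062.2 Mb
time-lapse clip: 27.638 Mbps × 180 s = 4974.8 Mb
feature film: 24.128 Mbps × 5340 s = 128843.5 Mb
drone footage reel: 59.468 Mbps × 1131 s = 67258.3 Mb
Total: 269057.1 Mb = 33632.1 MB.
At 100 Mbps: 269057.1 / 100 = 2691 s ≈ 44.8 minutes.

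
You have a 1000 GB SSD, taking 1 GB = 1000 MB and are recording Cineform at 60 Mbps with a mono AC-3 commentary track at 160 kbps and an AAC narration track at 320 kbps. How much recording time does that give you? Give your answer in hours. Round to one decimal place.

36.7 hours

Audio total: 160 + 320 = 480 kbps = 0.480 Mbps.
Total bitrate: 60 + 0.480 = 60.480 Mbps.
Capacity: 1000 GB = 8,000,000 Mb.
Recording time: 8,000,000 / 60.480 = 132,275 s ≈ 36.7 hours.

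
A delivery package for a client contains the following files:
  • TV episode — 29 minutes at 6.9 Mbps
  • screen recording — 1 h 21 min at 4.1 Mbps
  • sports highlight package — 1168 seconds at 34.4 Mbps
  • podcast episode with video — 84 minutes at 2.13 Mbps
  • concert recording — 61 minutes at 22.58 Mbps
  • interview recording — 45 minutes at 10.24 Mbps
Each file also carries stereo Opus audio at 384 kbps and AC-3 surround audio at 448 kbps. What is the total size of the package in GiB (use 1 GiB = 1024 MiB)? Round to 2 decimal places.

24.34 GiB

Audio total: 384 + 448 = 832 kbps = 0.832 Mbps.
TV episode: 7.732 Mbps × 1740 s = 13453.7 Mb
screen recording: 4.932 Mbps × 4860 s = 23969.5 Mb
sports highlight package: 35.232 Mbps × 1168 s = 41151.0 Mb
podcast episode with video: 2.962 Mbps × 5040 s = 14928.5 Mb
concert recording: 23.412 Mbps × 3660 s = 85687.9 Mb
interview recording: 11.072 Mbps × 2700 s = 29894.4 Mb
Total: 209085.0 Mb = 26135.6 MB.
= 24.34 GiB.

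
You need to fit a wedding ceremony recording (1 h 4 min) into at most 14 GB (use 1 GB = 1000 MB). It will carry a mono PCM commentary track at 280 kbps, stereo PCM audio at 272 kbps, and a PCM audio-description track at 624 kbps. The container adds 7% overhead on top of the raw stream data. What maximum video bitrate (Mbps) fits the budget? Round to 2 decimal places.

26.08 Mbps

Budget: 14 GB = 112000.0 Mb.
Stream payload after overhead: 112000.0 / 1.07 = 104672.9 Mb.
1 h 4 min = 64 min = 3840 s
Total bitrate budget: 104672.9 Mb / 3840 s = 27.259 Mbps.
Audio total: 280 + 272 + 624 = 1176 kbps = 1.176 Mbps.
Video: 27.259 − 1.176 = 26.083 Mbps.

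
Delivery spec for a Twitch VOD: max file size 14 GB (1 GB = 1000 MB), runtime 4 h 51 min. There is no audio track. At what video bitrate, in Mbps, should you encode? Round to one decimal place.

Budget: 14 GB = 112000.0 Mb.
4 h 51 min = 291 min = 17460 s
Total bitrate budget: 112000.0 Mb / 17460 s = 6.415 Mbps.

6.4 Mbps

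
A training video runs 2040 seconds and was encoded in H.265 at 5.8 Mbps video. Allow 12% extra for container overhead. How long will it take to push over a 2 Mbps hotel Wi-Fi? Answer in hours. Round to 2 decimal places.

File: 5.800 Mbps × 2040 s = 11832.0 Mb.
With 12% container overhead: ×1.12. → 13251.8 Mb.
At 2 Mbps: 13251.8 / 2 = 6625.9 s ≈ 1.84 hours.

1.84 hours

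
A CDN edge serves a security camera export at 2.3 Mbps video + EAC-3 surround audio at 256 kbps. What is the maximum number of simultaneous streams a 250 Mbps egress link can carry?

Audio: 256 kbps = 0.256 Mbps.
Per-viewer media rate: 2.556 Mbps.
250 Mbps = 250.0 Mbps; 250.0 / 2.556 = 97.81 → 97 viewers.

97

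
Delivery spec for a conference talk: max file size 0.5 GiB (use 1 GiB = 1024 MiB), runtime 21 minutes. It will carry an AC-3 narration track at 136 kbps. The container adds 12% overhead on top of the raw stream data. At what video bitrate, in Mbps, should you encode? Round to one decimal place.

2.9 Mbps

Budget: 0.5 GiB = 4295.0 Mb.
Stream payload after overhead: 4295.0 / 1.12 = 3834.8 Mb.
21 min = 1260 s
Total bitrate budget: 3834.8 Mb / 1260 s = 3.043 Mbps.
Audio: 136 kbps = 0.136 Mbps.
Video: 3.043 − 0.136 = 2.907 Mbps.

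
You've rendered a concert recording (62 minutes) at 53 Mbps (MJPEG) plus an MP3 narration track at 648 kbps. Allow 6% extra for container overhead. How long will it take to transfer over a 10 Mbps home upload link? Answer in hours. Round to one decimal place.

62 min = 3720 s
Audio: 648 kbps = 0.648 Mbps.
Total bitrate: 53.648 Mbps.
File: 53.648 Mbps × 3720 s = 199570.6 Mb.
With 6% container overhead: ×1.06. → 211544.8 Mb.
At 10 Mbps: 211544.8 / 10 = 21154.5 s ≈ 5.88 hours.

5.9 hours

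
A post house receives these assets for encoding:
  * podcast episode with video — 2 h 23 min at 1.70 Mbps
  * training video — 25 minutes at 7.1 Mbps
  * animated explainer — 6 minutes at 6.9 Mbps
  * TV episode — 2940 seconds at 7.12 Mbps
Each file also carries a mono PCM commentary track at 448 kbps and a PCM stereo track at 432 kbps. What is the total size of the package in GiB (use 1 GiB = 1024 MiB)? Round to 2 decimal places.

7.03 GiB

Audio total: 448 + 432 = 880 kbps = 0.880 Mbps.
podcast episode with video: 2.580 Mbps × 8580 s = 22136.4 Mb
training video: 7.980 Mbps × 1500 s = 11970.0 Mb
animated explainer: 7.780 Mbps × 360 s = 2800.8 Mb
TV episode: 8.000 Mbps × 2940 s = 23520.0 Mb
Total: 60427.2 Mb = 7553.4 MB.
= 7.035 GiB.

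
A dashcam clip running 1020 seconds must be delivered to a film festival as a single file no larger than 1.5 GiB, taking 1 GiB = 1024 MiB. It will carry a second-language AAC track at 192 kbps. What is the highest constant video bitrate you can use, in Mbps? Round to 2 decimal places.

Budget: 1.5 GiB = 12884.9 Mb.
Total bitrate budget: 12884.9 Mb / 1020 s = 12.632 Mbps.
Audio: 192 kbps = 0.192 Mbps.
Video: 12.632 − 0.192 = 12.440 Mbps.

12.44 Mbps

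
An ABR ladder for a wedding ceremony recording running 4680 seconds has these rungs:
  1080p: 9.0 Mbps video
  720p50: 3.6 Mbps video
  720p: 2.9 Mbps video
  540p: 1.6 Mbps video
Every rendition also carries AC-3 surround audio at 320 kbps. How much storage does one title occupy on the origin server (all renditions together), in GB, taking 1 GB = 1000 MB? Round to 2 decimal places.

10.75 GB

Audio: 320 kbps = 0.320 Mbps.
Sum of rendition bitrates: (9.0+0.320) + (3.6+0.320) + (2.9+0.320) + (1.6+0.320) = 18.380 Mbps.
× 4680 s = 86,018 Mb = 10,752 MB = 10.75 GB.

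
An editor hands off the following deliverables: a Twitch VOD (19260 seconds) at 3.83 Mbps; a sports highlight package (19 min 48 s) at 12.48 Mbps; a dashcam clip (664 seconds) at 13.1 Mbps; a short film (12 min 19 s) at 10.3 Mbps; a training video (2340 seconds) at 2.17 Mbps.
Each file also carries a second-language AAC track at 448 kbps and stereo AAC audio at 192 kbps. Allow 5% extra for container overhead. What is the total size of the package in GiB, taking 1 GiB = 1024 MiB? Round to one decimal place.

Audio total: 448 + 192 = 640 kbps = 0.640 Mbps.
Twitch VOD: 4.470 Mbps × 19260 s × 1.05 = 90396.8 Mb
sports highlight package: 13.120 Mbps × 1188 s × 1.05 = 16365.9 Mb
dashcam clip: 13.740 Mbps × 664 s × 1.05 = 9579.5 Mb
short film: 10.940 Mbps × 739 s × 1.05 = 8488.9 Mb
training video: 2.810 Mbps × 2340 s × 1.05 = 6904.2 Mb
Total: 131735.3 Mb = 16466.9 MB.
= 15.34 GiB.

15.3 GiB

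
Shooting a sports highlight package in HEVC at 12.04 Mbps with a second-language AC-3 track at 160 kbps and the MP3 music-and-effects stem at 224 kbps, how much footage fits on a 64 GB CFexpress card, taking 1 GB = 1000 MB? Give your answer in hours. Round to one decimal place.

11.4 hours

Audio total: 160 + 224 = 384 kbps = 0.384 Mbps.
Total bitrate: 12.04 + 0.384 = 12.424 Mbps.
Capacity: 64 GB = 512,000 Mb.
Recording time: 512,000 / 12.424 = 41,211 s ≈ 11.4 hours.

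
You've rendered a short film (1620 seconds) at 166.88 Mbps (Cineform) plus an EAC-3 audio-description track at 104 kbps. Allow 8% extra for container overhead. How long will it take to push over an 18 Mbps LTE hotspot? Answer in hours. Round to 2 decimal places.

Audio: 104 kbps = 0.104 Mbps.
Total bitrate: 166.984 Mbps.
File: 166.984 Mbps × 1620 s = 270514.1 Mb.
With 8% container overhead: ×1.08. → 292155.2 Mb.
At 18 Mbps: 292155.2 / 18 = 16230.8 s ≈ 4.51 hours.

4.51 hours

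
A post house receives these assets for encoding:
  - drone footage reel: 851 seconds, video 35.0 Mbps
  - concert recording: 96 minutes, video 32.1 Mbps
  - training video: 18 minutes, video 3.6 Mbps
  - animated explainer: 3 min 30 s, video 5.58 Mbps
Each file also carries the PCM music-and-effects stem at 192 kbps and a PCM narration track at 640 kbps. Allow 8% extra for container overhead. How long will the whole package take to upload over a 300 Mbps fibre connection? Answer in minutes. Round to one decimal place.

Audio total: 192 + 640 = 832 kbps = 0.832 Mbps.
drone footage reel: 35.832 Mbps × 851 s × 1.08 = 32932.5 Mb
concert recording: 32.932 Mbps × 5760 s × 1.08 = 204863.4 Mb
training video: 4.432 Mbps × 1080 s × 1.08 = 5169.5 Mb
animated explainer: 6.412 Mbps × 210 s × 1.08 = 1454.2 Mb
Total: 244419.6 Mb = 30552.4 MB.
At 300 Mbps: 244419.6 / 300 = 815 s ≈ 13.6 minutes.

13.6 minutes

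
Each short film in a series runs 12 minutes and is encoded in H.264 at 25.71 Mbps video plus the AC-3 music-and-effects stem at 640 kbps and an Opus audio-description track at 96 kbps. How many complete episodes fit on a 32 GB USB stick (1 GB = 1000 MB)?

13

12 min = 720 s
Audio total: 640 + 96 = 736 kbps = 0.736 Mbps.
Total bitrate: 26.446 Mbps.
Per item: 26.446 Mbps × 720 s = 19,041 Mb = 2,380 MB.
Capacity: 32 GB = 256,000 Mb; 13.44 items → 13 complete.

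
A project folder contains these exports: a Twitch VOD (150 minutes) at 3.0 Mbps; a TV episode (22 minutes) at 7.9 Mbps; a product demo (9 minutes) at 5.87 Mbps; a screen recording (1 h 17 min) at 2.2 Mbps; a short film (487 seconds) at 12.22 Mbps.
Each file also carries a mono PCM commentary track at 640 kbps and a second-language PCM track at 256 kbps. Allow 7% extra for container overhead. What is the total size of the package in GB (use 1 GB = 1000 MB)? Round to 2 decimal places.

Audio total: 640 + 256 = 896 kbps = 0.896 Mbps.
Twitch VOD: 3.896 Mbps × 9000 s × 1.07 = 37518.5 Mb
TV episode: 8.796 Mbps × 1320 s × 1.07 = 12423.5 Mb
product demo: 6.766 Mbps × 540 s × 1.07 = 3909.4 Mb
screen recording: 3.096 Mbps × 4620 s × 1.07 = 15304.8 Mb
short film: 13.116 Mbps × 487 s × 1.07 = 6834.6 Mb
Total: 75990.7 Mb = 9498.8 MB.
= 9.499 GB.

9.50 GB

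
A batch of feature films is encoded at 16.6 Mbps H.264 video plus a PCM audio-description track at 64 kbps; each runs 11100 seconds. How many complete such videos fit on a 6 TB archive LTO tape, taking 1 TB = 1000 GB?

259

Audio: 64 kbps = 0.064 Mbps.
Total bitrate: 16.664 Mbps.
Per item: 16.664 Mbps × 11100 s = 184,970 Mb = 23,121 MB.
Capacity: 6 TB = 48,000,000 Mb; 259.50 items → 259 complete.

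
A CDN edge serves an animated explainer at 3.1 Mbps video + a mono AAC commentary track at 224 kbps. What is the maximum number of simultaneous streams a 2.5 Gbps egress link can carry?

752

Audio: 224 kbps = 0.224 Mbps.
Per-viewer media rate: 3.324 Mbps.
2.5 Gbps = 2,500 Mbps; 2,500 / 3.324 = 752.11 → 752 viewers.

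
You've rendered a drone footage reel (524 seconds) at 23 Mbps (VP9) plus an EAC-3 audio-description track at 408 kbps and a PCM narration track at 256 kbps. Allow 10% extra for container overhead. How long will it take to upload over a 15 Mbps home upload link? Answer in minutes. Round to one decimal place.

15.2 minutes

Audio total: 408 + 256 = 664 kbps = 0.664 Mbps.
Total bitrate: 23.664 Mbps.
File: 23.664 Mbps × 524 s = 12399.9 Mb.
With 10% container overhead: ×1.10. → 13639.9 Mb.
At 15 Mbps: 13639.9 / 15 = 909.3 s ≈ 15.2 minutes.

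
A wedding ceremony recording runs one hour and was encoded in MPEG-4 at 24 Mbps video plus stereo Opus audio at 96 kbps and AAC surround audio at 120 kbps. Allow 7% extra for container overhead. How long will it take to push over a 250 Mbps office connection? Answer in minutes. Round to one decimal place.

6.2 minutes

1 h = 3600 s
Audio total: 96 + 120 = 216 kbps = 0.216 Mbps.
Total bitrate: 24.216 Mbps.
File: 24.216 Mbps × 3600 s = 87177.6 Mb.
With 7% container overhead: ×1.07. → 93280.0 Mb.
At 250 Mbps: 93280.0 / 250 = 373.1 s ≈ 6.22 minutes.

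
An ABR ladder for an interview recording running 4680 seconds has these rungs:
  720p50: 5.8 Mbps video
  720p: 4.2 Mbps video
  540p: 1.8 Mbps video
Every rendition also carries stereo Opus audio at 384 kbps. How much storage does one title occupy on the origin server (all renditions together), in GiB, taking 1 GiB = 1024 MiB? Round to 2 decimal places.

7.06 GiB

Audio: 384 kbps = 0.384 Mbps.
Sum of rendition bitrates: (5.8+0.384) + (4.2+0.384) + (1.8+0.384) = 12.952 Mbps.
× 4680 s = 60,615 Mb = 7,577 MB = 7.057 GiB.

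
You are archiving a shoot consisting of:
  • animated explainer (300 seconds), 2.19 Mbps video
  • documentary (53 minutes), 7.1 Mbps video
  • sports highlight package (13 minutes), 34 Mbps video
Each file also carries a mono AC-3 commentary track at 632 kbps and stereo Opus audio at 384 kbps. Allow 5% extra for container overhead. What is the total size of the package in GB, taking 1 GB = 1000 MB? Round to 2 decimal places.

Audio total: 632 + 384 = 1016 kbps = 1.016 Mbps.
animated explainer: 3.206 Mbps × 300 s × 1.05 = 1009.9 Mb
documentary: 8.116 Mbps × 3180 s × 1.05 = 27099.3 Mb
sports highlight package: 35.016 Mbps × 780 s × 1.05 = 28678.1 Mb
Total: 56787.3 Mb = 7098.4 MB.
= 7.098 GB.

7.10 GB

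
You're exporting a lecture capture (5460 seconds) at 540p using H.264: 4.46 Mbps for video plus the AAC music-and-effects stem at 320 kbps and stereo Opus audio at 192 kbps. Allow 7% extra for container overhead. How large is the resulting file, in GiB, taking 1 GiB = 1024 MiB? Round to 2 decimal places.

Audio total: 320 + 192 = 512 kbps = 0.512 Mbps.
Total bitrate: 4.46 + 0.512 = 4.972 Mbps.
Stream data: 4.972 Mbps × 5460 s = 27147.1 Mb.
With 7% container overhead: ×1.07.
29,047 Mb = 3,630,927,300 bytes ÷ 1,073,741,824 = 3.382 GiB.

3.38 GiB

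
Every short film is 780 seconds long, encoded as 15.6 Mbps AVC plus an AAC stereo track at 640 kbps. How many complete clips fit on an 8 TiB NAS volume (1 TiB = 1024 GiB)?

Audio: 640 kbps = 0.640 Mbps.
Total bitrate: 16.240 Mbps.
Per item: 16.240 Mbps × 780 s = 12,667 Mb = 1,583 MB.
Capacity: 8 TiB = 70,368,744 Mb; 5555.19 items → 5555 complete.

5555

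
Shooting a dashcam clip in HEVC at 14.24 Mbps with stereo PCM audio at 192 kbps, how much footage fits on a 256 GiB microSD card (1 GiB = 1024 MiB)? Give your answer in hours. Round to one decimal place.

42.3 hours

Audio: 192 kbps = 0.192 Mbps.
Total bitrate: 14.24 + 0.192 = 14.432 Mbps.
Capacity: 256 GiB = 2,199,023 Mb.
Recording time: 2,199,023 / 14.432 = 152,371 s ≈ 42.3 hours.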